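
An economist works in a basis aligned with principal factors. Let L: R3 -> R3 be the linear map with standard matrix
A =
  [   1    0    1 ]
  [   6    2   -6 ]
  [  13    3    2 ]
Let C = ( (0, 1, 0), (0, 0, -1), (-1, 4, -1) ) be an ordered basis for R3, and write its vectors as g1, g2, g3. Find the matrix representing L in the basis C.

[[2, 2, 0], [-3, 1, 1], [0, 1, 2]]

With P the matrix whose columns are g1, ..., g3, [L]_C = P^(-1) A P.
Column by column: L(g1) = A g1 = (0, 2, 3); its C-coordinates (2, -3, 0) give column 1.
Continuing for each basis vector yields [L]_C = [[2, 2, 0], [-3, 1, 1], [0, 1, 2]].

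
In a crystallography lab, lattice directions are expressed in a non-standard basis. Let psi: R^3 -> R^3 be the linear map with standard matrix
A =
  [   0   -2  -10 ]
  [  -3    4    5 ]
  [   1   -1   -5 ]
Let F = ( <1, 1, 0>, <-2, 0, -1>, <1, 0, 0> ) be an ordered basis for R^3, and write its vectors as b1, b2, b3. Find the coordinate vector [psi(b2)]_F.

Column 2 of [psi]_F is the F-coordinate vector of psi(b2).
In standard coordinates psi(b2) = A b2 = <10, 1, 3>.
Converting to F: <10, 1, 3> = b1 - 3b2 + 3b3, so the coordinate vector is <1, -3, 3>.

<1, -3, 3>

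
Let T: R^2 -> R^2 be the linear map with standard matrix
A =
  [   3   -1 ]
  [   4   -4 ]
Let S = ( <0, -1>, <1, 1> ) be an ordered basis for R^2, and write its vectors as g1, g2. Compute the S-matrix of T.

[[-3, 2], [1, 2]]

The j-th column of [T]_S is [T(gj)]_S.
T(g1) = A g1 = <1, 4> = -3g1 + g2, so column 1 is <-3, 1>.
Repeating for g2 and assembling the columns gives [[-3, 2], [1, 2]].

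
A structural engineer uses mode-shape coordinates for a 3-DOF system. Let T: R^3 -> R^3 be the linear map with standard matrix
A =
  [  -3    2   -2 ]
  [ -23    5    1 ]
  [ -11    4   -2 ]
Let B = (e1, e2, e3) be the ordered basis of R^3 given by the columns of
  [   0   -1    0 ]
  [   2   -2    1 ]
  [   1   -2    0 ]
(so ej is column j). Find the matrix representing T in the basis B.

[[2, 1, 0], [-2, -3, -2], [3, 3, 1]]

The j-th column of [T]_B is [T(ej)]_B.
T(e1) = A e1 = (2, 11, 6) = 2e1 - 2e2 + 3e3, so column 1 is (2, -2, 3).
Repeating for e2, e3 and assembling the columns gives [[2, 1, 0], [-2, -3, -2], [3, 3, 1]].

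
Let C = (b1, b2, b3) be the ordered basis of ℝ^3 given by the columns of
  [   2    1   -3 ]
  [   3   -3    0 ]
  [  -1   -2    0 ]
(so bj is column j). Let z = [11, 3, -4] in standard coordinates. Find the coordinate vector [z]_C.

[2, 1, -2]

We seek scalars with c_1 b1 + ... + c_3 b3 = z; equivalently solve M c = z where the columns of M are b1, ..., b3.
Gaussian elimination on [M | z] yields c = (2, 1, -2).
Check: 2b1 + b2 - 2b3 = [11, 3, -4].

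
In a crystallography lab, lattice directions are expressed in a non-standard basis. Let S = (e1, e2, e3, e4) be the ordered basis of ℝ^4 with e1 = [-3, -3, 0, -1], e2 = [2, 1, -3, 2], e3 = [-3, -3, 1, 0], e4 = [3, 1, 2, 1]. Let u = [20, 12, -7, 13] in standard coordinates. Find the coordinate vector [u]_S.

Write u = c_1 e1 + ... + c_4 e4 and solve for the c_i.
Gaussian elimination on [M | u] yields c = (-3, 4, 1, 2).
Check: -3e1 + 4e2 + e3 + 2e4 = [20, 12, -7, 13].

[-3, 4, 1, 2]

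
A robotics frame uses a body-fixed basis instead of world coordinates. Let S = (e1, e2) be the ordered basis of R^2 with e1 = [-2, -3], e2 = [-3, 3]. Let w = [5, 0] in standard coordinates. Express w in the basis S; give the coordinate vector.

[-1, -1]

[w]_S is the unique c with M c = w, where M has columns e1, e2.
System: -2c_1 - 3c_2 = 5, -3c_1 + 3c_2 = 0; solving gives c_1 = -1, c_2 = -1.
Check: -e1 - e2 = [5, 0].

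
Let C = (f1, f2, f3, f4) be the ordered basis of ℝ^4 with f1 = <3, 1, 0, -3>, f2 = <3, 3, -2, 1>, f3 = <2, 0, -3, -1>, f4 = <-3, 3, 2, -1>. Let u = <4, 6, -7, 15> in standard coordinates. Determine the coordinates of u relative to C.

<-3, 4, -1, -1>

We seek scalars with c_1 f1 + ... + c_4 f4 = u; equivalently solve M c = u where the columns of M are f1, ..., f4.
Solving this 4x4 system gives c = (-3, 4, -1, -1).
Check: -3f1 + 4f2 - f3 - f4 = <4, 6, -7, 15>.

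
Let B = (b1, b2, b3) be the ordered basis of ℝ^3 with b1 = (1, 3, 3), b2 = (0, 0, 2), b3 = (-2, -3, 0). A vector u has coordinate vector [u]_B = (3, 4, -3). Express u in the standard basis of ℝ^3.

(9, 18, 17)

The coordinates say u = 3b1 + 4b2 - 3b3; adding the scaled basis vectors gives (9, 18, 17).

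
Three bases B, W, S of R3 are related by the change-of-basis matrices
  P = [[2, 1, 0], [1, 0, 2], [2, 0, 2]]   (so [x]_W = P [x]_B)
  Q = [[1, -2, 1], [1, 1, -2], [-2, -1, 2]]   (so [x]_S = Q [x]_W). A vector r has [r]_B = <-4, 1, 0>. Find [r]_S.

<-7, 5, 2>

First [r]_W = P [r]_B = <-7, -4, -8>.
Then [r]_S = Q [r]_W = <-7, 5, 2>.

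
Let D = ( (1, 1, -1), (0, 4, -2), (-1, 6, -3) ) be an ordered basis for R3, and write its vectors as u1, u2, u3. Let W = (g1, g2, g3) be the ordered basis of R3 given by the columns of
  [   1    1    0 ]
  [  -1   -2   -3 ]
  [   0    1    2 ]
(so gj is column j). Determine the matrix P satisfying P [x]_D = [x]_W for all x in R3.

Let M have columns uj and N have columns gj. Then for every x, N [x]_W = x = M [x]_D, so P = N^(-1) M.
Since det N = 1, N^(-1) has integer entries; multiplying gives P = [[0, -2, -2], [1, 2, 1], [-1, -2, -2]].

[[0, -2, -2], [1, 2, 1], [-1, -2, -2]]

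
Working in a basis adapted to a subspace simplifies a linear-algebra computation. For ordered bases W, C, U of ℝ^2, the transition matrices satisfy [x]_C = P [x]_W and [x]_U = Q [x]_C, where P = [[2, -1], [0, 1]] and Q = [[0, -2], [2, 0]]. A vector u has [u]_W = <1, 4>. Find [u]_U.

<-8, -4>

First [u]_C = P [u]_W = <-2, 4>.
Then [u]_U = Q [u]_C = <-8, -4>.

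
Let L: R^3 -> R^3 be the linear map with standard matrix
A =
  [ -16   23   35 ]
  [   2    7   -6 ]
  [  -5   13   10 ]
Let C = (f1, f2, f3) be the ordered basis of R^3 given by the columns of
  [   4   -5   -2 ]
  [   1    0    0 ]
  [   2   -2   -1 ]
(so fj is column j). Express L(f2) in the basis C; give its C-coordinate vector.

Column 2 of [L]_C is the C-coordinate vector of L(f2).
In standard coordinates L(f2) = A f2 = [10, 2, 5].
Converting to C: [10, 2, 5] = 2f1 + 0·f2 - f3, so the coordinate vector is [2, 0, -1].

[2, 0, -1]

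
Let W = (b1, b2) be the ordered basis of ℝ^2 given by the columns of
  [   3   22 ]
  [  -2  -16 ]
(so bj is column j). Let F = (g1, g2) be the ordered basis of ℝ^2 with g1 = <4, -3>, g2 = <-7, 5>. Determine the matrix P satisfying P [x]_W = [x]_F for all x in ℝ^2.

[[-1, 2], [-1, -2]]

Column j of P is [bj]_F, since P maps W-coordinates to F-coordinates.
Expressing b1 in F: b1 = -g1 - g2, so column 1 of P is <-1, -1>.
Doing the same for each bj gives P = [[-1, 2], [-1, -2]].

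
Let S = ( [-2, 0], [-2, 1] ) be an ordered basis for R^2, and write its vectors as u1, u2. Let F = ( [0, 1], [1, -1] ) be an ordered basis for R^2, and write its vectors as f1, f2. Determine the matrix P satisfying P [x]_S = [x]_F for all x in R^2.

Column j of P is [uj]_F, since P maps S-coordinates to F-coordinates.
Expressing u1 in F: u1 = -2f1 - 2f2, so column 1 of P is [-2, -2].
Doing the same for each uj gives P = [[-2, -1], [-2, -2]].

[[-2, -1], [-2, -2]]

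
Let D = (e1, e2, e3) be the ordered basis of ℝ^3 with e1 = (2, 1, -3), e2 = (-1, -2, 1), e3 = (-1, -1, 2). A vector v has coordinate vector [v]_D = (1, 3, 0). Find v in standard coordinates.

(-1, -5, 0)

The coordinates say v = e1 + 3e2 + 0·e3; adding the scaled basis vectors gives (-1, -5, 0).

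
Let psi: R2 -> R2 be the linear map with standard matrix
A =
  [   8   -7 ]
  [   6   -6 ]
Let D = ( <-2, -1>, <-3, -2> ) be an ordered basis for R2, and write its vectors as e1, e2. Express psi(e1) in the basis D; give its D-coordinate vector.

Compute psi(e1) = A e1 = <-9, -6> in standard coordinates.
Then write this in D-coordinates: solve for y in y_1 e1 + y_2 e2 = <-9, -6>.
This gives y = <0, 3>, which is column 1 of [psi]_D.

<0, 3>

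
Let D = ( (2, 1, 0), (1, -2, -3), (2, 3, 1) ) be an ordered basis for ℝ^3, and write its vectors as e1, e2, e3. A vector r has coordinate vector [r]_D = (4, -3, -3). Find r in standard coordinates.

The coordinates say r = 4e1 - 3e2 - 3e3; adding the scaled basis vectors gives (-1, 1, 6).

(-1, 1, 6)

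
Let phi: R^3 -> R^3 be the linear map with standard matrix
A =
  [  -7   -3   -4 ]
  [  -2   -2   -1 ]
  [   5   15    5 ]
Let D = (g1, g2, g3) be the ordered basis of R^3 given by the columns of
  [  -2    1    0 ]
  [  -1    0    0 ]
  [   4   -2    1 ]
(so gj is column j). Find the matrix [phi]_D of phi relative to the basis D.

[[-2, 0, 1], [-3, 1, -2], [-3, -3, -3]]

Let P have columns g1, ..., g3. Then [phi]_D = P^(-1) A P.
Here det P = 1, so P^(-1) is integer; computing A P first and then P^(-1)(A P) gives [[-2, 0, 1], [-3, 1, -2], [-3, -3, -3]].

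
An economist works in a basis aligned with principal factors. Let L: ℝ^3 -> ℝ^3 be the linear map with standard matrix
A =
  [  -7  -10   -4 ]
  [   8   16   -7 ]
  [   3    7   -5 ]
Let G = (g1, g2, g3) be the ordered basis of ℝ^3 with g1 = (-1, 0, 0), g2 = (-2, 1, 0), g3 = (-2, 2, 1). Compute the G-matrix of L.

With P the matrix whose columns are g1, ..., g3, [L]_G = P^(-1) A P.
Column by column: L(g1) = A g1 = (7, -8, -3); its G-coordinates (3, -2, -3) give column 1.
Continuing for each basis vector yields [L]_G = [[3, -2, -2], [-2, -2, 3], [-3, 1, 3]].

[[3, -2, -2], [-2, -2, 3], [-3, 1, 3]]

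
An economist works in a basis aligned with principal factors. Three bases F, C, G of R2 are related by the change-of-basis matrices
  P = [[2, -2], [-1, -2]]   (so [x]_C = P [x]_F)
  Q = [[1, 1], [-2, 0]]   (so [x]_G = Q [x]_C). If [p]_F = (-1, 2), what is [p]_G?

First [p]_C = P [p]_F = (-6, -3).
Then [p]_G = Q [p]_C = (-9, 12).

(-9, 12)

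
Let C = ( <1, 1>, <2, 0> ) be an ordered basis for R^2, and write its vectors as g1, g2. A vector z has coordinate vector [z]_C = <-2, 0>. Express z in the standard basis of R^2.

<-2, -2>

By definition z = -2g1 + 0·g2.
Summing componentwise gives <-2, -2>.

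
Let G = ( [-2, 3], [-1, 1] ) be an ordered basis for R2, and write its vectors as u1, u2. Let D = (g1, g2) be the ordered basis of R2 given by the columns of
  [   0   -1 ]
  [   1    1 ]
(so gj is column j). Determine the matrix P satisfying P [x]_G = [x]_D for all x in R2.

Take x = uj: its G-coordinates are the j-th standard unit vector, so P e_j — column j of P — equals [uj]_D.
u1 = g1 + 2g2, giving column 1 = [1, 2]; repeating for each j gives P = [[1, 0], [2, 1]].

[[1, 0], [2, 1]]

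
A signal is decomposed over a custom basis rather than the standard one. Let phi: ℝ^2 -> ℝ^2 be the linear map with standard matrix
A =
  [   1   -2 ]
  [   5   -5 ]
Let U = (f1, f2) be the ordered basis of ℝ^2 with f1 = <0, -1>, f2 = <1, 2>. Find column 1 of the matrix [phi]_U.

<-1, 2>

Column 1 of [phi]_U is the U-coordinate vector of phi(f1).
In standard coordinates phi(f1) = A f1 = <2, 5>.
Converting to U: <2, 5> = -f1 + 2f2, so the coordinate vector is <-1, 2>.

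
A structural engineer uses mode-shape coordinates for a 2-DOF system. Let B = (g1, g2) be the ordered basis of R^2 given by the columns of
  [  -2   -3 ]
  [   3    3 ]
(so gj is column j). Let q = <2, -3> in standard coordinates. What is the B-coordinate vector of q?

<-1, 0>

We seek scalars with c_1 g1 + c_2 g2 = q; equivalently solve M c = q where the columns of M are g1, g2.
System: -2c_1 - 3c_2 = 2, 3c_1 + 3c_2 = -3; solving gives c_1 = -1, c_2 = 0.
Check: -g1 + 0·g2 = <2, -3>.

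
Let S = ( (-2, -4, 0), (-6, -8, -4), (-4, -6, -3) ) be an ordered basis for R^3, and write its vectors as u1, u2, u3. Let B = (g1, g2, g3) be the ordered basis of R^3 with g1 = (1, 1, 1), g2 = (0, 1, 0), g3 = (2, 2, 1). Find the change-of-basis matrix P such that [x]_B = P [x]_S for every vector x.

[[2, -2, -2], [-2, -2, -2], [-2, -2, -1]]

Take x = uj: its S-coordinates are the j-th standard unit vector, so P e_j — column j of P — equals [uj]_B.
u1 = 2g1 - 2g2 - 2g3, giving column 1 = (2, -2, -2); repeating for each j gives P = [[2, -2, -2], [-2, -2, -2], [-2, -2, -1]].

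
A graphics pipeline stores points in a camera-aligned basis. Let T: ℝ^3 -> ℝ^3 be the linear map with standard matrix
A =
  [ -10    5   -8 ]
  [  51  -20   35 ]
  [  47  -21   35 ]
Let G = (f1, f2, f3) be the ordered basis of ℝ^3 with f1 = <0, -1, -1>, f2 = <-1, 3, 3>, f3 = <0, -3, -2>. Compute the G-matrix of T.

[[3, 0, -2], [-3, -1, -1], [1, 1, 3]]

The j-th column of [T]_G is [T(fj)]_G.
T(f1) = A f1 = <3, -15, -14> = 3f1 - 3f2 + f3, so column 1 is <3, -3, 1>.
Repeating for f2, f3 and assembling the columns gives [[3, 0, -2], [-3, -1, -1], [1, 1, 3]].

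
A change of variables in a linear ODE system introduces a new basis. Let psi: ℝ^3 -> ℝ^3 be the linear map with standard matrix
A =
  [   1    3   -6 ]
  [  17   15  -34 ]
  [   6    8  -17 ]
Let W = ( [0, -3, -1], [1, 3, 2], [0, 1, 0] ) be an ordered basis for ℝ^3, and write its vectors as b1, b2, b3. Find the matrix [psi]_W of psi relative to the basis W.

Let P have columns b1, ..., b3. Then [psi]_W = P^(-1) A P.
Here det P = -1, so P^(-1) is integer; computing A P first and then P^(-1)(A P) gives [[1, 0, -2], [-3, -2, 3], [1, 0, 0]].

[[1, 0, -2], [-3, -2, 3], [1, 0, 0]]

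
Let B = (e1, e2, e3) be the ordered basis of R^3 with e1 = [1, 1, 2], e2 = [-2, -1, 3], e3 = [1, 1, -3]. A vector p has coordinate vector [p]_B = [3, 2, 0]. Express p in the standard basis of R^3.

[-1, 1, 12]

The coordinates say p = 3e1 + 2e2 + 0·e3; adding the scaled basis vectors gives [-1, 1, 12].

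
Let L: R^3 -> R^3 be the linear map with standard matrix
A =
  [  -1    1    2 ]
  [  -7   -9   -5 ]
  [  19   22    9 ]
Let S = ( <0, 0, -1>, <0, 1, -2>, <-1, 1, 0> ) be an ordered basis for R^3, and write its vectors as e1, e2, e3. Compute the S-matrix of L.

The j-th column of [L]_S is [L(ej)]_S.
L(e1) = A e1 = <-2, 5, -9> = 3e1 + 3e2 + 2e3, so column 1 is <3, 3, 2>.
Repeating for e2, e3 and assembling the columns gives [[3, 0, -3], [3, -2, 0], [2, 3, -2]].

[[3, 0, -3], [3, -2, 0], [2, 3, -2]]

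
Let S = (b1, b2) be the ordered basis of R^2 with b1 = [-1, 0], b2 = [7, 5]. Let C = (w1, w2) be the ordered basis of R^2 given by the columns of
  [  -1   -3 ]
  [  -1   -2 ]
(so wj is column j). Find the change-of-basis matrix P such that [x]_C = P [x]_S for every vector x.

Take x = bj: its S-coordinates are the j-th standard unit vector, so P e_j — column j of P — equals [bj]_C.
b1 = -2w1 + w2, giving column 1 = [-2, 1]; repeating for each j gives P = [[-2, -1], [1, -2]].

[[-2, -1], [1, -2]]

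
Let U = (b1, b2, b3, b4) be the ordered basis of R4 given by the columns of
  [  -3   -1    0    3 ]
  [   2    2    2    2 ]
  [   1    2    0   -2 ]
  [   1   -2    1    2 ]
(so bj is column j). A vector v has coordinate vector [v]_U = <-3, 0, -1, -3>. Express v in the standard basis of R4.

The coordinates say v = -3b1 + 0·b2 - b3 - 3b4; adding the scaled basis vectors gives <0, -14, 3, -10>.

<0, -14, 3, -10>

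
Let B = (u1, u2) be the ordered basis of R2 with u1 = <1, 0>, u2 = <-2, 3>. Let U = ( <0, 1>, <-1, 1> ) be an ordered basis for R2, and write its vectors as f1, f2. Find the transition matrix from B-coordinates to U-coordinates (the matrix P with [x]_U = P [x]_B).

[[1, 1], [-1, 2]]

Column j of P is [uj]_U, since P maps B-coordinates to U-coordinates.
Expressing u1 in U: u1 = f1 - f2, so column 1 of P is <1, -1>.
Doing the same for each uj gives P = [[1, 1], [-1, 2]].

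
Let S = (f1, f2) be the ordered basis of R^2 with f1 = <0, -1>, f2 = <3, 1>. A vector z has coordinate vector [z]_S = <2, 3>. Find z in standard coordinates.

By definition z = 2f1 + 3f2.
Summing componentwise gives <9, 1>.

<9, 1>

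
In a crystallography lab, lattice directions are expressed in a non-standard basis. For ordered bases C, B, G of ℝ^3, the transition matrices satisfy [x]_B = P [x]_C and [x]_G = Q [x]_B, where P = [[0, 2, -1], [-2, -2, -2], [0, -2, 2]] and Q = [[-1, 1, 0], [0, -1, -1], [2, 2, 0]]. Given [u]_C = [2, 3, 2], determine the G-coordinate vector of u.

Composing the changes, [u]_G = Q P [u]_C.
Q P = [[-2, -4, -1], [2, 4, 0], [-4, 0, -6]]; applying this to [2, 3, 2] gives [-18, 16, -20].

[-18, 16, -20]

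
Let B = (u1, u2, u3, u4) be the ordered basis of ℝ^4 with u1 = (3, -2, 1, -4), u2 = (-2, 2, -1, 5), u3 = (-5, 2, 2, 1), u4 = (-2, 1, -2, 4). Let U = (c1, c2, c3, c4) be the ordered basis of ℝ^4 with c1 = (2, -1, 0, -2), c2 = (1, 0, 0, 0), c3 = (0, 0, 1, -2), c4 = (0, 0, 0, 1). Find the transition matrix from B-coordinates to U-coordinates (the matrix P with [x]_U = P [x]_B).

[[2, -2, -2, -1], [-1, 2, -1, 0], [1, -1, 2, -2], [2, -1, 1, -2]]

Column j of P is [uj]_U, since P maps B-coordinates to U-coordinates.
Expressing u1 in U: u1 = 2c1 - c2 + c3 + 2c4, so column 1 of P is (2, -1, 1, 2).
Doing the same for each uj gives P = [[2, -2, -2, -1], [-1, 2, -1, 0], [1, -1, 2, -2], [2, -1, 1, -2]].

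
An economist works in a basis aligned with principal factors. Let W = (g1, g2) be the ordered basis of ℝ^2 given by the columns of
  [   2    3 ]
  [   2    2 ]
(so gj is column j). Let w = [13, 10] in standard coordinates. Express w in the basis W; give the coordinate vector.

[2, 3]

[w]_W is the unique c with M c = w, where M has columns g1, g2.
System: 2c_1 + 3c_2 = 13, 2c_1 + 2c_2 = 10; solving gives c_1 = 2, c_2 = 3.
Check: 2g1 + 3g2 = [13, 10].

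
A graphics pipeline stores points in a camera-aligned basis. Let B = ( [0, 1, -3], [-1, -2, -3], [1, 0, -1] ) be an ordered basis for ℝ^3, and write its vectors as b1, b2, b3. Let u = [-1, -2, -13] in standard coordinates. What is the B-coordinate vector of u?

[2, 2, 1]

[u]_B is the unique c with M c = u, where M has columns b1, ..., b3.
Gaussian elimination on [M | u] yields c = (2, 2, 1).
Check: 2b1 + 2b2 + b3 = [-1, -2, -13].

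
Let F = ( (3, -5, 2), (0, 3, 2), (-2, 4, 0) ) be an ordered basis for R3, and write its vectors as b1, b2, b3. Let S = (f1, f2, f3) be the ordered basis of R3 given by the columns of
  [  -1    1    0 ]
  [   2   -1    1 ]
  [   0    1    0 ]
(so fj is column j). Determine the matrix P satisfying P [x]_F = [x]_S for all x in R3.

[[-1, 2, 2], [2, 2, 0], [-1, 1, 0]]

Take x = bj: its F-coordinates are the j-th standard unit vector, so P e_j — column j of P — equals [bj]_S.
b1 = -f1 + 2f2 - f3, giving column 1 = (-1, 2, -1); repeating for each j gives P = [[-1, 2, 2], [2, 2, 0], [-1, 1, 0]].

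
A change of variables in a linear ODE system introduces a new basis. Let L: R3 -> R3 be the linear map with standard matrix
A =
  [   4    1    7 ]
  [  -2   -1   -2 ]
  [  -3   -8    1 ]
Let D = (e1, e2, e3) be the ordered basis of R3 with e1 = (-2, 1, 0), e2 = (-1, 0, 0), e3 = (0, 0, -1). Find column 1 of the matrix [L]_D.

(3, 1, 2)

Column 1 of [L]_D is the D-coordinate vector of L(e1).
In standard coordinates L(e1) = A e1 = (-7, 3, -2).
Converting to D: (-7, 3, -2) = 3e1 + e2 + 2e3, so the coordinate vector is (3, 1, 2).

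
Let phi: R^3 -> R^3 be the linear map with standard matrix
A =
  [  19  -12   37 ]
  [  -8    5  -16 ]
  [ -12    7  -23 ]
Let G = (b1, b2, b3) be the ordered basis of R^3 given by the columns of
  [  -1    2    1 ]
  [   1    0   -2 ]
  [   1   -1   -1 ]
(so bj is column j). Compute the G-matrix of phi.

[[-1, -2, 2], [2, 0, 3], [1, -1, 2]]

With P the matrix whose columns are b1, ..., b3, [phi]_G = P^(-1) A P.
Column by column: phi(b1) = A b1 = <6, -3, -4>; its G-coordinates <-1, 2, 1> give column 1.
Continuing for each basis vector yields [phi]_G = [[-1, -2, 2], [2, 0, 3], [1, -1, 2]].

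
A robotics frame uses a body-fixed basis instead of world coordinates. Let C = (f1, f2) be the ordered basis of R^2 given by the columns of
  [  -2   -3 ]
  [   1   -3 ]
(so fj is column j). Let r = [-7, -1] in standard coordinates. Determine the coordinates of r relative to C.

[2, 1]

[r]_C is the unique c with M c = r, where M has columns f1, f2.
System: -2c_1 - 3c_2 = -7, c_1 - 3c_2 = -1; solving gives c_1 = 2, c_2 = 1.
Check: 2f1 + f2 = [-7, -1].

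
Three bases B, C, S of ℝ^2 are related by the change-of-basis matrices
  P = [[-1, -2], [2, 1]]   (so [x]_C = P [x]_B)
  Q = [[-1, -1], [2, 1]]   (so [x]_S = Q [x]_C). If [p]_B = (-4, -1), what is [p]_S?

(3, 3)

First [p]_C = P [p]_B = (6, -9).
Then [p]_S = Q [p]_C = (3, 3).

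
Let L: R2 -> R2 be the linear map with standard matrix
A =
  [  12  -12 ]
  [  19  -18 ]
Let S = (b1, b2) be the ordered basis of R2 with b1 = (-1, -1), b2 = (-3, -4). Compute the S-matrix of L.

The j-th column of [L]_S is [L(bj)]_S.
L(b1) = A b1 = (0, -1) = -3b1 + b2, so column 1 is (-3, 1).
Repeating for b2 and assembling the columns gives [[-3, -3], [1, -3]].

[[-3, -3], [1, -3]]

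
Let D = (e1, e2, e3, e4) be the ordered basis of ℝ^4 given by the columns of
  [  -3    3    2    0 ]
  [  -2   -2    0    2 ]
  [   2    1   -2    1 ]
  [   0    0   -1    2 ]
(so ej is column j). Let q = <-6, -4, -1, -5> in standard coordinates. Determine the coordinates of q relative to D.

<-1, -1, -3, -4>

We seek scalars with c_1 e1 + ... + c_4 e4 = q; equivalently solve M c = q where the columns of M are e1, ..., e4.
Solving this 4x4 system gives c = (-1, -1, -3, -4).
Check: -e1 - e2 - 3e3 - 4e4 = <-6, -4, -1, -5>.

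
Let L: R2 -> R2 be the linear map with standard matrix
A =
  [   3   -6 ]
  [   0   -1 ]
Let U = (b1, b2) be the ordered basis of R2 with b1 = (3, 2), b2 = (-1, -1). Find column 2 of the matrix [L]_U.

Column 2 of [L]_U is the U-coordinate vector of L(b2).
In standard coordinates L(b2) = A b2 = (3, 1).
Converting to U: (3, 1) = 2b1 + 3b2, so the coordinate vector is (2, 3).

(2, 3)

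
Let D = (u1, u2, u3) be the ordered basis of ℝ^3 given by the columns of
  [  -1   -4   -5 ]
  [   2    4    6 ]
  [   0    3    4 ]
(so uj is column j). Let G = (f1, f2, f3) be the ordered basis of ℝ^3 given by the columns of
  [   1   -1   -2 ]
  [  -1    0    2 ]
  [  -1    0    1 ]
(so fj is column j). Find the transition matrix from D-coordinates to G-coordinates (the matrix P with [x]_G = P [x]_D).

[[2, -2, -2], [-1, 0, -1], [2, 1, 2]]

Let M have columns uj and N have columns fj. Then for every x, N [x]_G = x = M [x]_D, so P = N^(-1) M.
Since det N = 1, N^(-1) has integer entries; multiplying gives P = [[2, -2, -2], [-1, 0, -1], [2, 1, 2]].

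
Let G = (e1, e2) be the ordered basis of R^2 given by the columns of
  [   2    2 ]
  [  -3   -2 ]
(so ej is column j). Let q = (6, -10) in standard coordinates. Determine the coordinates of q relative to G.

(4, -1)

Write q = c_1 e1 + c_2 e2 and solve for the c_i.
System: 2c_1 + 2c_2 = 6, -3c_1 - 2c_2 = -10; solving gives c_1 = 4, c_2 = -1.
Check: 4e1 - e2 = (6, -10).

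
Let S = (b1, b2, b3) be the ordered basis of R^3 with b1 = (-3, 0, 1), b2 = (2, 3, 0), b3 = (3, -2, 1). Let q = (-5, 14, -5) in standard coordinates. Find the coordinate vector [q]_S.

We seek scalars with c_1 b1 + ... + c_3 b3 = q; equivalently solve M c = q where the columns of M are b1, ..., b3.
Row-reducing the augmented matrix [M | q] gives c = (-1, 2, -4).
Check: -b1 + 2b2 - 4b3 = (-5, 14, -5).

(-1, 2, -4)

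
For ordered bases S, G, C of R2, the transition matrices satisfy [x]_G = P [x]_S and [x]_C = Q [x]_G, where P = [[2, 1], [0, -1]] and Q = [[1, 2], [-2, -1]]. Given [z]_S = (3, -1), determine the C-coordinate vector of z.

(7, -11)

Apply P to get G-coordinates (5, 1), then Q to get C-coordinates.
The result is [z]_C = (7, -11).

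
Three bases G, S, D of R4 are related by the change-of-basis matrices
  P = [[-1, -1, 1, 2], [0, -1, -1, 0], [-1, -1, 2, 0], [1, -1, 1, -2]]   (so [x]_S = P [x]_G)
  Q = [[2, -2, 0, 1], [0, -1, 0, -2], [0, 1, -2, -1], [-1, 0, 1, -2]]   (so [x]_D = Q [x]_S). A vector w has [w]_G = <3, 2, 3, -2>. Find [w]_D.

Apply P to get S-coordinates <-6, -5, 1, 8>, then Q to get D-coordinates.
The result is [w]_D = <6, -11, -15, -9>.

<6, -11, -15, -9>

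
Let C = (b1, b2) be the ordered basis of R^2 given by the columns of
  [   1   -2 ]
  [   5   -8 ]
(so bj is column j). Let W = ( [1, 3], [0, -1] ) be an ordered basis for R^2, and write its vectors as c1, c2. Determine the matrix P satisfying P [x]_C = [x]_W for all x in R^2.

[[1, -2], [-2, 2]]

Let M have columns bj and N have columns cj. Then for every x, N [x]_W = x = M [x]_C, so P = N^(-1) M.
Since det N = -1, N^(-1) has integer entries; multiplying gives P = [[1, -2], [-2, 2]].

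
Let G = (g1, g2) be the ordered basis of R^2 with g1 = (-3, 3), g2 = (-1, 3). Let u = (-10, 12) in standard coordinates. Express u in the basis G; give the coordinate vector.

(3, 1)

Write u = c_1 g1 + c_2 g2 and solve for the c_i.
System: -3c_1 - c_2 = -10, 3c_1 + 3c_2 = 12; solving gives c_1 = 3, c_2 = 1.
Check: 3g1 + g2 = (-10, 12).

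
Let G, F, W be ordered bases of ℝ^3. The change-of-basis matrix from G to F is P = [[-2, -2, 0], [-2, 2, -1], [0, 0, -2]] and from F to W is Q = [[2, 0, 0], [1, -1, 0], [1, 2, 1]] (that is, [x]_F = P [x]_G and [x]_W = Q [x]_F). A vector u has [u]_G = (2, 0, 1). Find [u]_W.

Composing the changes, [u]_W = Q P [u]_G.
Q P = [[-4, -4, 0], [0, -4, 1], [-6, 2, -4]]; applying this to (2, 0, 1) gives (-8, 1, -16).

(-8, 1, -16)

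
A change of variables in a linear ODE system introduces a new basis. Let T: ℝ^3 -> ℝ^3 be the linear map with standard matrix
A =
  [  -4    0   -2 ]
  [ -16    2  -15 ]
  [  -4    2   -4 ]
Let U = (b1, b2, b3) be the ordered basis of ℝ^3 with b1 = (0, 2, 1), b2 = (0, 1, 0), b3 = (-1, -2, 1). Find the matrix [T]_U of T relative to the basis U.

Let P have columns b1, ..., b3. Then [T]_U = P^(-1) A P.
Here det P = 1, so P^(-1) is integer; computing A P first and then P^(-1)(A P) gives [[-2, 2, -2], [-3, -2, -3], [2, 0, -2]].

[[-2, 2, -2], [-3, -2, -3], [2, 0, -2]]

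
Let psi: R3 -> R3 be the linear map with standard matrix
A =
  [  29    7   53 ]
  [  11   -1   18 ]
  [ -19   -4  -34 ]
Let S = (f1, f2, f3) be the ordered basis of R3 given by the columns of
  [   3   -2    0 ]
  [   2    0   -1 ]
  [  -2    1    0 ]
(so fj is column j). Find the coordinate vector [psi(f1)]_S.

Column 1 of [psi]_S is the S-coordinate vector of psi(f1).
In standard coordinates psi(f1) = A f1 = (-5, -5, 3).
Converting to S: (-5, -5, 3) = -f1 + f2 + 3f3, so the coordinate vector is (-1, 1, 3).

(-1, 1, 3)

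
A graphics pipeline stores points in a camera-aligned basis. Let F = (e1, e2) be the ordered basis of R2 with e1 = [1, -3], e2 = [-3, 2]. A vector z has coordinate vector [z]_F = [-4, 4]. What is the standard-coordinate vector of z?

[-16, 20]

The coordinates say z = -4e1 + 4e2; adding the scaled basis vectors gives [-16, 20].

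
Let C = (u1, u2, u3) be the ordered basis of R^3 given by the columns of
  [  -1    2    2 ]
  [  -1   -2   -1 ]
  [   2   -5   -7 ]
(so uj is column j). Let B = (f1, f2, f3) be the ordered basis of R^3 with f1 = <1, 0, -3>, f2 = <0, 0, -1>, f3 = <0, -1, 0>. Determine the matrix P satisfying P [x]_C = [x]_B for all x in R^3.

[[-1, 2, 2], [1, -1, 1], [1, 2, 1]]

Column j of P is [uj]_B, since P maps C-coordinates to B-coordinates.
Expressing u1 in B: u1 = -f1 + f2 + f3, so column 1 of P is <-1, 1, 1>.
Doing the same for each uj gives P = [[-1, 2, 2], [1, -1, 1], [1, 2, 1]].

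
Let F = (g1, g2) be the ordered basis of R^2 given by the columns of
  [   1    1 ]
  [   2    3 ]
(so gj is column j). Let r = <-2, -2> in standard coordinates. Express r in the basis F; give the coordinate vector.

<-4, 2>

Write r = c_1 g1 + c_2 g2 and solve for the c_i.
System: c_1 + c_2 = -2, 2c_1 + 3c_2 = -2; solving gives c_1 = -4, c_2 = 2.
Check: -4g1 + 2g2 = <-2, -2>.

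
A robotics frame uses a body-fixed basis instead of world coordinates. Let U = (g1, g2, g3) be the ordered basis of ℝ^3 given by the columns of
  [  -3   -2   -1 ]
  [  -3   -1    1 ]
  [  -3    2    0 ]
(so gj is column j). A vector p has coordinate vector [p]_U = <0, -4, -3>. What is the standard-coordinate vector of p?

By definition p = 0·g1 - 4g2 - 3g3.
Summing componentwise gives <11, 1, -8>.

<11, 1, -8>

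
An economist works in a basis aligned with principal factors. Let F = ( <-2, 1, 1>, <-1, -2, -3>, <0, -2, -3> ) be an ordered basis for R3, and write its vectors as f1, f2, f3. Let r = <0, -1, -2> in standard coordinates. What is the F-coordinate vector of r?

Write r = c_1 f1 + ... + c_3 f3 and solve for the c_i.
Solving this 3x3 system gives c = (1, -2, 3).
Check: f1 - 2f2 + 3f3 = <0, -1, -2>.

<1, -2, 3>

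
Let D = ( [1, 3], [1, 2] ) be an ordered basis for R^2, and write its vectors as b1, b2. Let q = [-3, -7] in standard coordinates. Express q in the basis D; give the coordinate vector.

[-1, -2]

[q]_D is the unique c with M c = q, where M has columns b1, b2.
System: c_1 + c_2 = -3, 3c_1 + 2c_2 = -7; solving gives c_1 = -1, c_2 = -2.
Check: -b1 - 2b2 = [-3, -7].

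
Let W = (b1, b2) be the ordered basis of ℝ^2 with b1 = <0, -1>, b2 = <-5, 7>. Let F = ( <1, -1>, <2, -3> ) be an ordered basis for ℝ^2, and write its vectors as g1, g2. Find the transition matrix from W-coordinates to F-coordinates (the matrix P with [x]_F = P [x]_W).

Take x = bj: its W-coordinates are the j-th standard unit vector, so P e_j — column j of P — equals [bj]_F.
b1 = -2g1 + g2, giving column 1 = <-2, 1>; repeating for each j gives P = [[-2, -1], [1, -2]].

[[-2, -1], [1, -2]]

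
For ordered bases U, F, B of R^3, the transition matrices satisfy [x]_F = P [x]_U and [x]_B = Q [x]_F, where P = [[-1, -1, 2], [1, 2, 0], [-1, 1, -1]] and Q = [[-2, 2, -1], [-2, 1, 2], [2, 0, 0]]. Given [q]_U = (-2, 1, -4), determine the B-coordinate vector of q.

(7, 28, -14)

Apply P to get F-coordinates (-7, 0, 7), then Q to get B-coordinates.
The result is [q]_B = (7, 28, -14).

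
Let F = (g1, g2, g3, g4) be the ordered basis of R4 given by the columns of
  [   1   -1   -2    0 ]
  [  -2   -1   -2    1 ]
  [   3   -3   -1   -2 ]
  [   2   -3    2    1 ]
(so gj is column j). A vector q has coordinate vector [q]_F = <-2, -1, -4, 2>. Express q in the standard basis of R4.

<7, 15, -3, -7>

The coordinates say q = -2g1 - g2 - 4g3 + 2g4; adding the scaled basis vectors gives <7, 15, -3, -7>.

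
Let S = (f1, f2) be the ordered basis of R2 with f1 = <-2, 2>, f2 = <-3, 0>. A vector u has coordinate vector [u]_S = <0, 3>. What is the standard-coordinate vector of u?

By definition u = 0·f1 + 3f2.
Summing componentwise gives <-9, 0>.

<-9, 0>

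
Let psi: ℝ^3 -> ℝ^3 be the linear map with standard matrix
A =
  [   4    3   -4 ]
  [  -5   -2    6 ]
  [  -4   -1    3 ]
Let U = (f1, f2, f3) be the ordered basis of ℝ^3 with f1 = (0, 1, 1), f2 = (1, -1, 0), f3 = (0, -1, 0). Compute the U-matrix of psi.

[[2, -3, 1], [-1, 1, -3], [-1, -1, 2]]

With P the matrix whose columns are f1, ..., f3, [psi]_U = P^(-1) A P.
Column by column: psi(f1) = A f1 = (-1, 4, 2); its U-coordinates (2, -1, -1) give column 1.
Continuing for each basis vector yields [psi]_U = [[2, -3, 1], [-1, 1, -3], [-1, -1, 2]].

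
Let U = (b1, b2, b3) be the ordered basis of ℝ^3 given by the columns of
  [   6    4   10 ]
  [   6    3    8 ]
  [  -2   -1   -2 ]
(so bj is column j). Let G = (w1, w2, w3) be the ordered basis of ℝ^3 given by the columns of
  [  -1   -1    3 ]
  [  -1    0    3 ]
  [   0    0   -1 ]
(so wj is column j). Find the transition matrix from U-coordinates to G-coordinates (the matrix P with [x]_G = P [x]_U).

Take x = bj: its U-coordinates are the j-th standard unit vector, so P e_j — column j of P — equals [bj]_G.
b1 = 0·w1 + 0·w2 + 2w3, giving column 1 = <0, 0, 2>; repeating for each j gives P = [[0, 0, -2], [0, -1, -2], [2, 1, 2]].

[[0, 0, -2], [0, -1, -2], [2, 1, 2]]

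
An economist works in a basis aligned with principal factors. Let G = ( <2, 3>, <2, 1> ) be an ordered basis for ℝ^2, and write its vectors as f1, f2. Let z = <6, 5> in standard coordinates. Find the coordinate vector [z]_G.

<1, 2>

Write z = c_1 f1 + c_2 f2 and solve for the c_i.
System: 2c_1 + 2c_2 = 6, 3c_1 + c_2 = 5; solving gives c_1 = 1, c_2 = 2.
Check: f1 + 2f2 = <6, 5>.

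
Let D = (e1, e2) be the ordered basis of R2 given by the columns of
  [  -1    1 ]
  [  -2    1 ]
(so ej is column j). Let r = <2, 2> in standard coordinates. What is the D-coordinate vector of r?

We seek scalars with c_1 e1 + c_2 e2 = r; equivalently solve M c = r where the columns of M are e1, e2.
System: -c_1 + c_2 = 2, -2c_1 + c_2 = 2; solving gives c_1 = 0, c_2 = 2.
Check: 0·e1 + 2e2 = <2, 2>.

<0, 2>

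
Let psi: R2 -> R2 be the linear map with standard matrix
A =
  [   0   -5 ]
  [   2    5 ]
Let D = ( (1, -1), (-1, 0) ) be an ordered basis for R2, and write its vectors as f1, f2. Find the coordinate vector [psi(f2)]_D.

Compute psi(f2) = A f2 = (0, -2) in standard coordinates.
Then write this in D-coordinates: solve for y in y_1 f1 + y_2 f2 = (0, -2).
This gives y = (2, 2), which is column 2 of [psi]_D.

(2, 2)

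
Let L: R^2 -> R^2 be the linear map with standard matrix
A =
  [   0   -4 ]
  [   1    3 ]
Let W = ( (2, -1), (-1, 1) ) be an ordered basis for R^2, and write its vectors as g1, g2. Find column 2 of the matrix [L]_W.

(-2, 0)

Compute L(g2) = A g2 = (-4, 2) in standard coordinates.
Then write this in W-coordinates: solve for y in y_1 g1 + y_2 g2 = (-4, 2).
This gives y = (-2, 0), which is column 2 of [L]_W.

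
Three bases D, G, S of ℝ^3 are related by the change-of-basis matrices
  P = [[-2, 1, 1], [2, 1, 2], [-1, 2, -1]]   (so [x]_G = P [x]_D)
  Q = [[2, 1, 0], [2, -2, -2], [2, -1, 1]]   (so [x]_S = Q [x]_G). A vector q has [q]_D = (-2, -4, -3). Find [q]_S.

Composing the changes, [q]_S = Q P [q]_D.
Q P = [[-2, 3, 4], [-6, -4, 0], [-7, 3, -1]]; applying this to (-2, -4, -3) gives (-20, 28, 5).

(-20, 28, 5)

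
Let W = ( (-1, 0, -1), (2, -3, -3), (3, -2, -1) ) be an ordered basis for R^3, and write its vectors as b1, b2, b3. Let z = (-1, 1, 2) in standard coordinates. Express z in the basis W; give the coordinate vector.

We seek scalars with c_1 b1 + ... + c_3 b3 = z; equivalently solve M c = z where the columns of M are b1, ..., b3.
Row-reducing the augmented matrix [M | z] gives c = (-3, 1, -2).
Check: -3b1 + b2 - 2b3 = (-1, 1, 2).

(-3, 1, -2)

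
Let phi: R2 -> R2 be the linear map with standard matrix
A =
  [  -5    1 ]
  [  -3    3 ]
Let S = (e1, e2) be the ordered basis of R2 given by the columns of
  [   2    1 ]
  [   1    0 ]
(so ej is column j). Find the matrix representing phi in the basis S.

[[-3, -3], [-3, 1]]

With P the matrix whose columns are e1, e2, [phi]_S = P^(-1) A P.
Column by column: phi(e1) = A e1 = (-9, -3); its S-coordinates (-3, -3) give column 1.
Continuing for each basis vector yields [phi]_S = [[-3, -3], [-3, 1]].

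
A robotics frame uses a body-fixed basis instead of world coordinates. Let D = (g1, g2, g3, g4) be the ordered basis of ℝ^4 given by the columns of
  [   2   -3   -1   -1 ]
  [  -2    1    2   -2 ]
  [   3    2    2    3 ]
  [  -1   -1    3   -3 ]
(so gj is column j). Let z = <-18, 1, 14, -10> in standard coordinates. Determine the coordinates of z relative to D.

We seek scalars with c_1 g1 + ... + c_4 g4 = z; equivalently solve M c = z where the columns of M are g1, ..., g4.
Gaussian elimination on [M | z] yields c = (-2, 3, 1, 4).
Check: -2g1 + 3g2 + g3 + 4g4 = <-18, 1, 14, -10>.

<-2, 3, 1, 4>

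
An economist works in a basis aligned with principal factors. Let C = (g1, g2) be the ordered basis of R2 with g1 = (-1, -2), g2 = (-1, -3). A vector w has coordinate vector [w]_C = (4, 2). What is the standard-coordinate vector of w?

By definition w = 4g1 + 2g2.
Summing componentwise gives (-6, -14).

(-6, -14)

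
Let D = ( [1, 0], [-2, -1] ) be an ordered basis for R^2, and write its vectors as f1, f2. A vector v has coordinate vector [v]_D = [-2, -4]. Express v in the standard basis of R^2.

[6, 4]

v = M [v]_D, where M has columns f1, f2.
Carrying out the matrix-vector product, v = [6, 4].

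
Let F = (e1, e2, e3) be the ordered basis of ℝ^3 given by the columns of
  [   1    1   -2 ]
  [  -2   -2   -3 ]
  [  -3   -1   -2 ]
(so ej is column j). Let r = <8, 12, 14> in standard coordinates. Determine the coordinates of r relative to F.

Write r = c_1 e1 + ... + c_3 e3 and solve for the c_i.
Row-reducing the augmented matrix [M | r] gives c = (-3, 3, -4).
Check: -3e1 + 3e2 - 4e3 = <8, 12, 14>.

<-3, 3, -4>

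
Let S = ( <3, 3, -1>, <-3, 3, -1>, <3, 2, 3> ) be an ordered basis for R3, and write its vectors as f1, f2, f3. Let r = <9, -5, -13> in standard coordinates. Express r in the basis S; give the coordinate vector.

<4, -3, -4>

[r]_S is the unique c with M c = r, where M has columns f1, ..., f3.
Row-reducing the augmented matrix [M | r] gives c = (4, -3, -4).
Check: 4f1 - 3f2 - 4f3 = <9, -5, -13>.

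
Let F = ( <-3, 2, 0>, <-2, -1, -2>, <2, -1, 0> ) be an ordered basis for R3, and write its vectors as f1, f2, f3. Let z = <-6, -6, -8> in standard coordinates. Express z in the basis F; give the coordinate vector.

[z]_F is the unique c with M c = z, where M has columns f1, ..., f3.
Row-reducing the augmented matrix [M | z] gives c = (-2, 4, -2).
Check: -2f1 + 4f2 - 2f3 = <-6, -6, -8>.

<-2, 4, -2>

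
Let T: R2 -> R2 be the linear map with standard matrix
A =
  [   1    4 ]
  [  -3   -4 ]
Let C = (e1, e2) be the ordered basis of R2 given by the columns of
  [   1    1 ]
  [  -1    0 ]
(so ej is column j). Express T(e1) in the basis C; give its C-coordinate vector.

(-1, -2)

Column 1 of [T]_C is the C-coordinate vector of T(e1).
In standard coordinates T(e1) = A e1 = (-3, 1).
Converting to C: (-3, 1) = -e1 - 2e2, so the coordinate vector is (-1, -2).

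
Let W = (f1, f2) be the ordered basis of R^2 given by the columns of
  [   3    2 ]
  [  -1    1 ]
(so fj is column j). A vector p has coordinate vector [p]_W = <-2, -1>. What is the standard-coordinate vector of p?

<-8, 1>

By definition p = -2f1 - f2.
Summing componentwise gives <-8, 1>.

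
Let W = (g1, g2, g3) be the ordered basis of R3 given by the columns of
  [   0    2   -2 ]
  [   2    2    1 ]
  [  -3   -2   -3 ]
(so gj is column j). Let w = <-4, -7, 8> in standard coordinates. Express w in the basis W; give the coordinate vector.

<-3, -1, 1>

We seek scalars with c_1 g1 + ... + c_3 g3 = w; equivalently solve M c = w where the columns of M are g1, ..., g3.
Gaussian elimination on [M | w] yields c = (-3, -1, 1).
Check: -3g1 - g2 + g3 = <-4, -7, 8>.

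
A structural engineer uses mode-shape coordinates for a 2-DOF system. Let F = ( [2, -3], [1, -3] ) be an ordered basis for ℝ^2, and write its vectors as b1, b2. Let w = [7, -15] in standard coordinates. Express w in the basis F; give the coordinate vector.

[2, 3]

Write w = c_1 b1 + c_2 b2 and solve for the c_i.
System: 2c_1 + c_2 = 7, -3c_1 - 3c_2 = -15; solving gives c_1 = 2, c_2 = 3.
Check: 2b1 + 3b2 = [7, -15].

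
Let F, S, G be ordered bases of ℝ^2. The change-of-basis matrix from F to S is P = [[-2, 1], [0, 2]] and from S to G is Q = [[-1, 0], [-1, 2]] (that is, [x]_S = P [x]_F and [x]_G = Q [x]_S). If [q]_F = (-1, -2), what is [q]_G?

(0, -8)

Composing the changes, [q]_G = Q P [q]_F.
Q P = [[2, -1], [2, 3]]; applying this to (-1, -2) gives (0, -8).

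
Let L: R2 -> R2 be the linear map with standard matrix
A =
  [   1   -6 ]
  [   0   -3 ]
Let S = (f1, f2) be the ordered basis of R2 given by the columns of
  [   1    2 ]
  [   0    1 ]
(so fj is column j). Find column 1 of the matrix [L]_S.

[1, 0]

Compute L(f1) = A f1 = [1, 0] in standard coordinates.
Then write this in S-coordinates: solve for y in y_1 f1 + y_2 f2 = [1, 0].
This gives y = [1, 0], which is column 1 of [L]_S.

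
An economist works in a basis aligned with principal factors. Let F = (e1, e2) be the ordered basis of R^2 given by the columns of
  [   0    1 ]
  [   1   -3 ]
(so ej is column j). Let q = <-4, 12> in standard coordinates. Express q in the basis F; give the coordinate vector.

Write q = c_1 e1 + c_2 e2 and solve for the c_i.
System: 0c_1 + c_2 = -4, c_1 - 3c_2 = 12; solving gives c_1 = 0, c_2 = -4.
Check: 0·e1 - 4e2 = <-4, 12>.

<0, -4>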